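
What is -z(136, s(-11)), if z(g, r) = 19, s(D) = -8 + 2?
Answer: -19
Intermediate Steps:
s(D) = -6
-z(136, s(-11)) = -1*19 = -19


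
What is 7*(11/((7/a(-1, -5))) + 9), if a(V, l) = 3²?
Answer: 162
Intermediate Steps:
a(V, l) = 9
7*(11/((7/a(-1, -5))) + 9) = 7*(11/((7/9)) + 9) = 7*(11/((7*(⅑))) + 9) = 7*(11/(7/9) + 9) = 7*(11*(9/7) + 9) = 7*(99/7 + 9) = 7*(162/7) = 162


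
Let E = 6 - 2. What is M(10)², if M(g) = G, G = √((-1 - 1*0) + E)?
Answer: 3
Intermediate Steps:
E = 4
G = √3 (G = √((-1 - 1*0) + 4) = √((-1 + 0) + 4) = √(-1 + 4) = √3 ≈ 1.7320)
M(g) = √3
M(10)² = (√3)² = 3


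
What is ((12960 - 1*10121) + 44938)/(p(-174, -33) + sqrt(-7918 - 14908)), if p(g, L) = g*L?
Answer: 137167767/16496695 - 47777*I*sqrt(22826)/32993390 ≈ 8.3149 - 0.21878*I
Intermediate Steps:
p(g, L) = L*g
((12960 - 1*10121) + 44938)/(p(-174, -33) + sqrt(-7918 - 14908)) = ((12960 - 1*10121) + 44938)/(-33*(-174) + sqrt(-7918 - 14908)) = ((12960 - 10121) + 44938)/(5742 + sqrt(-22826)) = (2839 + 44938)/(5742 + I*sqrt(22826)) = 47777/(5742 + I*sqrt(22826))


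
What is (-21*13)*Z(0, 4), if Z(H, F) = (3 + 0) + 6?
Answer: -2457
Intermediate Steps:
Z(H, F) = 9 (Z(H, F) = 3 + 6 = 9)
(-21*13)*Z(0, 4) = -21*13*9 = -273*9 = -2457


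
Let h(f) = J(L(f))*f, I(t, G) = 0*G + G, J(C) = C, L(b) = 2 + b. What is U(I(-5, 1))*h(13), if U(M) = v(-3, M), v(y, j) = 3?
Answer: 585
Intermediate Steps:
I(t, G) = G (I(t, G) = 0 + G = G)
U(M) = 3
h(f) = f*(2 + f) (h(f) = (2 + f)*f = f*(2 + f))
U(I(-5, 1))*h(13) = 3*(13*(2 + 13)) = 3*(13*15) = 3*195 = 585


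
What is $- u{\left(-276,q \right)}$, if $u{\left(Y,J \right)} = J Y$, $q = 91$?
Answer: $25116$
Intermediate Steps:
$- u{\left(-276,q \right)} = - 91 \left(-276\right) = \left(-1\right) \left(-25116\right) = 25116$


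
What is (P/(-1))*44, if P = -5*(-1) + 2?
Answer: -308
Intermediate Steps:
P = 7 (P = 5 + 2 = 7)
(P/(-1))*44 = (7/(-1))*44 = (7*(-1))*44 = -7*44 = -308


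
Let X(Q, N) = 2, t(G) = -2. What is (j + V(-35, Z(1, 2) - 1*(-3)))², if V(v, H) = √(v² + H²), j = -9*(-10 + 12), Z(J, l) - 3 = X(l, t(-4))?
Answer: (18 - √1289)² ≈ 320.50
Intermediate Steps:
Z(J, l) = 5 (Z(J, l) = 3 + 2 = 5)
j = -18 (j = -9*2 = -18)
V(v, H) = √(H² + v²)
(j + V(-35, Z(1, 2) - 1*(-3)))² = (-18 + √((5 - 1*(-3))² + (-35)²))² = (-18 + √((5 + 3)² + 1225))² = (-18 + √(8² + 1225))² = (-18 + √(64 + 1225))² = (-18 + √1289)²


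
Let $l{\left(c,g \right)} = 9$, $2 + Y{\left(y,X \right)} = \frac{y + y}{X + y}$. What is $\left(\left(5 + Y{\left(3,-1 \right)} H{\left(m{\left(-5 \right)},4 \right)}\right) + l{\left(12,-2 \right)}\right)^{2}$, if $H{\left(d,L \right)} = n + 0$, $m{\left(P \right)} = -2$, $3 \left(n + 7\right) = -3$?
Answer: $36$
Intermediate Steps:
$n = -8$ ($n = -7 + \frac{1}{3} \left(-3\right) = -7 - 1 = -8$)
$H{\left(d,L \right)} = -8$ ($H{\left(d,L \right)} = -8 + 0 = -8$)
$Y{\left(y,X \right)} = -2 + \frac{2 y}{X + y}$ ($Y{\left(y,X \right)} = -2 + \frac{y + y}{X + y} = -2 + \frac{2 y}{X + y}$)
$\left(\left(5 + Y{\left(3,-1 \right)} H{\left(m{\left(-5 \right)},4 \right)}\right) + l{\left(12,-2 \right)}\right)^{2} = \left(\left(5 + \left(-2\right) \left(-1\right) \frac{1}{-1 + 3} \left(-8\right)\right) + 9\right)^{2} = \left(\left(5 + \left(-2\right) \left(-1\right) \frac{1}{2} \left(-8\right)\right) + 9\right)^{2} = \left(\left(5 + 1 \left(-8\right)\right) + 9\right)^{2} = \left(\left(5 - 8\right) + 9\right)^{2} = \left(-3 + 9\right)^{2} = 6^{2} = 36$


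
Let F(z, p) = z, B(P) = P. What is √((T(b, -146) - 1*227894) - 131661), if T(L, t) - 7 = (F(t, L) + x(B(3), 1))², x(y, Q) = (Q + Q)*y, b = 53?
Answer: 6*I*√9443 ≈ 583.05*I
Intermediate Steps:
x(y, Q) = 2*Q*y (x(y, Q) = (2*Q)*y = 2*Q*y)
T(L, t) = 7 + (6 + t)² (T(L, t) = 7 + (t + 2*1*3)² = 7 + (t + 6)² = 7 + (6 + t)²)
√((T(b, -146) - 1*227894) - 131661) = √(((7 + (6 - 146)²) - 1*227894) - 131661) = √(((7 + (-140)²) - 227894) - 131661) = √(((7 + 19600) - 227894) - 131661) = √((19607 - 227894) - 131661) = √(-208287 - 131661) = √(-339948) = 6*I*√9443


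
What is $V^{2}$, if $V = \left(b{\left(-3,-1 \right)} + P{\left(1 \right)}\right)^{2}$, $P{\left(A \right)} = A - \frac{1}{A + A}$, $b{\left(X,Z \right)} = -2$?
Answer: $\frac{81}{16} \approx 5.0625$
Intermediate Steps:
$P{\left(A \right)} = A - \frac{1}{2 A}$
$V = \frac{9}{4}$ ($V = \left(-2 + \left(1 - \frac{1}{2 \cdot 1}\right)\right)^{2} = \left(-2 + \left(1 - \frac{1}{2}\right)\right)^{2} = \left(-2 + \frac{1}{2}\right)^{2} = \left(- \frac{3}{2}\right)^{2} = \frac{9}{4} \approx 2.25$)
$V^{2} = \left(\frac{9}{4}\right)^{2} = \frac{81}{16}$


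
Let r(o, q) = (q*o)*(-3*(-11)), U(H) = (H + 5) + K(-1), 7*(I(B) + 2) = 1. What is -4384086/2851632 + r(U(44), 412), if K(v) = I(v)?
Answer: 304626894599/475272 ≈ 6.4095e+5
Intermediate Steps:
I(B) = -13/7 (I(B) = -2 + (1/7)*1 = -2 + 1/7 = -13/7)
K(v) = -13/7
U(H) = 22/7 + H (U(H) = (H + 5) - 13/7 = (5 + H) - 13/7 = 22/7 + H)
r(o, q) = 33*o*q (r(o, q) = (o*q)*33 = 33*o*q)
-4384086/2851632 + r(U(44), 412) = -4384086/2851632 + 33*(22/7 + 44)*412 = -4384086*1/2851632 + 33*(330/7)*412 = -104383/67896 + 4486680/7 = 304626894599/475272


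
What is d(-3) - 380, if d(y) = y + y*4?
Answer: -395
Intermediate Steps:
d(y) = 5*y (d(y) = y + 4*y = 5*y)
d(-3) - 380 = 5*(-3) - 380 = -15 - 380 = -395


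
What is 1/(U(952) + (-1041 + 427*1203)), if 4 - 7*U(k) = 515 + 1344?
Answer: 1/512375 ≈ 1.9517e-6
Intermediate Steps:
U(k) = -265 (U(k) = 4/7 - (515 + 1344)/7 = 4/7 - ⅐*1859 = 4/7 - 1859/7 = -265)
1/(U(952) + (-1041 + 427*1203)) = 1/(-265 + (-1041 + 427*1203)) = 1/(-265 + (-1041 + 513681)) = 1/(-265 + 512640) = 1/512375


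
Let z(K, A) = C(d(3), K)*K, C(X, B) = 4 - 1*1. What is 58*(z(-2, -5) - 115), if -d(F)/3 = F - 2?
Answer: -7018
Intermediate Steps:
d(F) = 6 - 3*F (d(F) = -3*(F - 2) = -3*(-2 + F) = 6 - 3*F)
C(X, B) = 3 (C(X, B) = 4 - 1 = 3)
z(K, A) = 3*K
58*(z(-2, -5) - 115) = 58*(3*(-2) - 115) = 58*(-6 - 115) = 58*(-121) = -7018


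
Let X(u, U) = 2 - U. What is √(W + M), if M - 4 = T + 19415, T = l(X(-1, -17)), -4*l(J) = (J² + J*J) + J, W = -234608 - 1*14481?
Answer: I*√919421/2 ≈ 479.43*I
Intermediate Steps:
W = -249089 (W = -234608 - 14481 = -249089)
l(J) = -J²/2 - J/4 (l(J) = -((J² + J*J) + J)/4 = -((J² + J²) + J)/4 = -(2*J² + J)/4 = -(J + 2*J²)/4 = -J²/2 - J/4)
T = -741/4 (T = -(2 - 1*(-17))*(1 + 2*(2 - 1*(-17)))/4 = -(2 + 17)*(1 + 2*(2 + 17))/4 = -¼*19*(1 + 2*19) = -¼*19*(1 + 38) = -¼*19*39 = -741/4 ≈ -185.25)
M = 76935/4 (M = 4 + (-741/4 + 19415) = 4 + 76919/4 = 76935/4 ≈ 19234.)
√(W + M) = √(-249089 + 76935/4) = √(-919421/4) = I*√919421/2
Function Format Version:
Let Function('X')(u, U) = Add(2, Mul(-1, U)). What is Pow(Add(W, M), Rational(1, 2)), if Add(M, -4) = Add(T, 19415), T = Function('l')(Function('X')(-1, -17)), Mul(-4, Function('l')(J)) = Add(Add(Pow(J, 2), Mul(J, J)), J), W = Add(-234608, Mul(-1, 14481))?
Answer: Mul(Rational(1, 2), I, Pow(919421, Rational(1, 2))) ≈ Mul(479.43, I)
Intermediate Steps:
W = -249089 (W = Add(-234608, -14481) = -249089)
Function('l')(J) = Add(Mul(Rational(-1, 2), Pow(J, 2)), Mul(Rational(-1, 4), J)) (Function('l')(J) = Mul(Rational(-1, 4), Add(Add(Pow(J, 2), Mul(J, J)), J)) = Mul(Rational(-1, 4), Add(Add(Pow(J, 2), Pow(J, 2)), J)) = Mul(Rational(-1, 4), Add(Mul(2, Pow(J, 2)), J)) = Mul(Rational(-1, 4), Add(J, Mul(2, Pow(J, 2)))) = Add(Mul(Rational(-1, 2), Pow(J, 2)), Mul(Rational(-1, 4), J)))
T = Rational(-741, 4) (T = Mul(Rational(-1, 4), Add(2, Mul(-1, -17)), Add(1, Mul(2, Add(2, Mul(-1, -17))))) = Mul(Rational(-1, 4), Add(2, 17), Add(1, Mul(2, Add(2, 17)))) = Mul(Rational(-1, 4), 19, Add(1, Mul(2, 19))) = Mul(Rational(-1, 4), 19, Add(1, 38)) = Mul(Rational(-1, 4), 19, 39) = Rational(-741, 4) ≈ -185.25)
M = Rational(76935, 4) (M = Add(4, Add(Rational(-741, 4), 19415)) = Add(4, Rational(76919, 4)) = Rational(76935, 4) ≈ 19234.)
Pow(Add(W, M), Rational(1, 2)) = Pow(Add(-249089, Rational(76935, 4)), Rational(1, 2)) = Pow(Rational(-919421, 4), Rational(1, 2)) = Mul(Rational(1, 2), I, Pow(919421, Rational(1, 2)))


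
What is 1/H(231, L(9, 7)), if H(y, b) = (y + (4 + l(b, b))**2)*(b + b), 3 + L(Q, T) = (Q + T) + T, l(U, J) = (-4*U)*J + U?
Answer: 1/99360280 ≈ 1.0064e-8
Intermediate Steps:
l(U, J) = U - 4*J*U (l(U, J) = -4*J*U + U = U - 4*J*U)
L(Q, T) = -3 + Q + 2*T (L(Q, T) = -3 + ((Q + T) + T) = -3 + (Q + 2*T) = -3 + Q + 2*T)
H(y, b) = 2*b*(y + (4 + b*(1 - 4*b))**2) (H(y, b) = (y + (4 + b*(1 - 4*b))**2)*(b + b) = (y + (4 + b*(1 - 4*b))**2)*(2*b) = 2*b*(y + (4 + b*(1 - 4*b))**2))
1/H(231, L(9, 7)) = 1/(2*(-3 + 9 + 2*7)*(231 + (-4 + (-3 + 9 + 2*7)*(-1 + 4*(-3 + 9 + 2*7)))**2)) = 1/(2*(-3 + 9 + 14)*(231 + (-4 + (-3 + 9 + 14)*(-1 + 4*(-3 + 9 + 14)))**2)) = 1/(2*20*(231 + (-4 + 20*(-1 + 4*20))**2)) = 1/(2*20*(231 + (-4 + 20*(-1 + 80))**2)) = 1/(2*20*(231 + (-4 + 20*79)**2)) = 1/(2*20*(231 + (-4 + 1580)**2)) = 1/(2*20*(231 + 1576**2)) = 1/(2*20*(231 + 2483776)) = 1/(2*20*2484007) = 1/99360280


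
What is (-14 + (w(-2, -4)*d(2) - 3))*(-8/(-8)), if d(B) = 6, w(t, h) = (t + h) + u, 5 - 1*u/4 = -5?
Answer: 187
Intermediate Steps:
u = 40 (u = 20 - 4*(-5) = 20 + 20 = 40)
w(t, h) = 40 + h + t (w(t, h) = (t + h) + 40 = (h + t) + 40 = 40 + h + t)
(-14 + (w(-2, -4)*d(2) - 3))*(-8/(-8)) = (-14 + ((40 - 4 - 2)*6 - 3))*(-8/(-8)) = (-14 + (34*6 - 3))*(-8*(-⅛)) = (-14 + (204 - 3))*1 = (-14 + 201)*1 = 187*1 = 187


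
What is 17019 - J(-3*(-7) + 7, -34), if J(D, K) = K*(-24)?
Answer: 16203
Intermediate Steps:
J(D, K) = -24*K
17019 - J(-3*(-7) + 7, -34) = 17019 - (-24)*(-34) = 17019 - 1*816 = 17019 - 816 = 16203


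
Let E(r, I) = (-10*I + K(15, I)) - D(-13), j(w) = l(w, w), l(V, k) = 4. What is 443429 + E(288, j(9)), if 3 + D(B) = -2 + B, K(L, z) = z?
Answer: 443411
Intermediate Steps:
D(B) = -5 + B (D(B) = -3 + (-2 + B) = -5 + B)
j(w) = 4
E(r, I) = 18 - 9*I (E(r, I) = (-10*I + I) - (-5 - 13) = -9*I - 1*(-18) = -9*I + 18 = 18 - 9*I)
443429 + E(288, j(9)) = 443429 + (18 - 9*4) = 443429 + (18 - 36) = 443429 - 18 = 443411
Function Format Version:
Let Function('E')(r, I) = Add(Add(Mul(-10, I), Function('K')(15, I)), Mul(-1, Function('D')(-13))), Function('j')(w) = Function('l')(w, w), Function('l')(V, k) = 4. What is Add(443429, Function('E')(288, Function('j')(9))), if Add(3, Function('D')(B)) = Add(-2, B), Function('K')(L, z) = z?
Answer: 443411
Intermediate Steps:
Function('D')(B) = Add(-5, B) (Function('D')(B) = Add(-3, Add(-2, B)) = Add(-5, B))
Function('j')(w) = 4
Function('E')(r, I) = Add(18, Mul(-9, I)) (Function('E')(r, I) = Add(Add(Mul(-10, I), I), Mul(-1, Add(-5, -13))) = Add(Mul(-9, I), Mul(-1, -18)) = Add(Mul(-9, I), 18) = Add(18, Mul(-9, I)))
Add(443429, Function('E')(288, Function('j')(9))) = Add(443429, Add(18, Mul(-9, 4))) = Add(443429, Add(18, -36)) = Add(443429, -18) = 443411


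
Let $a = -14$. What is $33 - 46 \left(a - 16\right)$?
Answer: $1413$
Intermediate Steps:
$33 - 46 \left(a - 16\right) = 33 - 46 \left(-14 - 16\right) = 33 - -1380 = 33 + 1380 = 1413$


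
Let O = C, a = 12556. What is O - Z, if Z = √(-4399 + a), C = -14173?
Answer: -14173 - √8157 ≈ -14263.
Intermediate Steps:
O = -14173
Z = √8157 (Z = √(-4399 + 12556) = √8157 ≈ 90.316)
O - Z = -14173 - √8157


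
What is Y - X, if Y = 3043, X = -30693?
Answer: 33736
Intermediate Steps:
Y - X = 3043 - 1*(-30693) = 3043 + 30693 = 33736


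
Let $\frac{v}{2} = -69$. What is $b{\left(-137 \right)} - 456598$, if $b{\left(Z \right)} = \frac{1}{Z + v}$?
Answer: $- \frac{125564451}{275} \approx -4.566 \cdot 10^{5}$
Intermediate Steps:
$v = -138$ ($v = 2 \left(-69\right) = -138$)
$b{\left(Z \right)} = \frac{1}{-138 + Z}$ ($b{\left(Z \right)} = \frac{1}{Z - 138} = \frac{1}{-138 + Z}$)
$b{\left(-137 \right)} - 456598 = \frac{1}{-138 - 137} - 456598 = \frac{1}{-275} - 456598 = - \frac{1}{275} - 456598 = - \frac{125564451}{275}$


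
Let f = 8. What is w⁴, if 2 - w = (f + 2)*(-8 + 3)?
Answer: 7311616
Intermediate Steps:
w = 52 (w = 2 - (8 + 2)*(-8 + 3) = 2 - 10*(-5) = 2 - 1*(-50) = 2 + 50 = 52)
w⁴ = 52⁴ = 7311616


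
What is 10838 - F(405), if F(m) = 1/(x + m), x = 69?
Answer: 5137211/474 ≈ 10838.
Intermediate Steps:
F(m) = 1/(69 + m)
10838 - F(405) = 10838 - 1/(69 + 405) = 10838 - 1/474 = 5137211/474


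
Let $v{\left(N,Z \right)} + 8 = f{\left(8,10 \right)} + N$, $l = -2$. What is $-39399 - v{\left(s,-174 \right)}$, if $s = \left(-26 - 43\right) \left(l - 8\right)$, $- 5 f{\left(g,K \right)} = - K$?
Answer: $-40083$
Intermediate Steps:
$f{\left(g,K \right)} = \frac{K}{5}$ ($f{\left(g,K \right)} = - \frac{\left(-1\right) K}{5} = \frac{K}{5}$)
$s = 690$ ($s = \left(-26 - 43\right) \left(-2 - 8\right) = \left(-69\right) \left(-10\right) = 690$)
$v{\left(N,Z \right)} = -6 + N$ ($v{\left(N,Z \right)} = -8 + \left(\frac{1}{5} \cdot 10 + N\right) = -8 + \left(2 + N\right) = -6 + N$)
$-39399 - v{\left(s,-174 \right)} = -39399 - \left(-6 + 690\right) = -39399 - 684 = -40083$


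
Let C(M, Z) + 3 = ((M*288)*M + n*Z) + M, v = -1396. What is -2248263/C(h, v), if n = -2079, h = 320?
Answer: -2248263/32393801 ≈ -0.069404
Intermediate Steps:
C(M, Z) = -3 + M - 2079*Z + 288*M² (C(M, Z) = -3 + (((M*288)*M - 2079*Z) + M) = -3 + (((288*M)*M - 2079*Z) + M) = -3 + ((288*M² - 2079*Z) + M) = -3 + ((-2079*Z + 288*M²) + M) = -3 + (M - 2079*Z + 288*M²) = -3 + M - 2079*Z + 288*M²)
-2248263/C(h, v) = -2248263/(-3 + 320 - 2079*(-1396) + 288*320²) = -2248263/(-3 + 320 + 2902284 + 288*102400) = -2248263/(-3 + 320 + 2902284 + 29491200) = -2248263/32393801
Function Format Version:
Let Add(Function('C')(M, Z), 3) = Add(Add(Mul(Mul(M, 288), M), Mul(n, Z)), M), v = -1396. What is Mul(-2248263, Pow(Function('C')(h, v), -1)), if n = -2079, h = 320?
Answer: Rational(-2248263, 32393801) ≈ -0.069404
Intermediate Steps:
Function('C')(M, Z) = Add(-3, M, Mul(-2079, Z), Mul(288, Pow(M, 2))) (Function('C')(M, Z) = Add(-3, Add(Add(Mul(Mul(M, 288), M), Mul(-2079, Z)), M)) = Add(-3, Add(Add(Mul(Mul(288, M), M), Mul(-2079, Z)), M)) = Add(-3, Add(Add(Mul(288, Pow(M, 2)), Mul(-2079, Z)), M)) = Add(-3, Add(Add(Mul(-2079, Z), Mul(288, Pow(M, 2))), M)) = Add(-3, Add(M, Mul(-2079, Z), Mul(288, Pow(M, 2)))) = Add(-3, M, Mul(-2079, Z), Mul(288, Pow(M, 2))))
Mul(-2248263, Pow(Function('C')(h, v), -1)) = Mul(-2248263, Pow(Add(-3, 320, Mul(-2079, -1396), Mul(288, Pow(320, 2))), -1)) = Mul(-2248263, Pow(Add(-3, 320, 2902284, Mul(288, 102400)), -1)) = Mul(-2248263, Pow(Add(-3, 320, 2902284, 29491200), -1)) = Mul(-2248263, Pow(32393801, -1)) = Mul(-2248263, Rational(1, 32393801)) = Rational(-2248263, 32393801)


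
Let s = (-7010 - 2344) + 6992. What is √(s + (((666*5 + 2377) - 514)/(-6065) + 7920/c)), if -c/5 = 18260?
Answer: I*√598785169533415/503395 ≈ 48.61*I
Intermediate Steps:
c = -91300 (c = -5*18260 = -91300)
s = -2362 (s = -9354 + 6992 = -2362)
√(s + (((666*5 + 2377) - 514)/(-6065) + 7920/c)) = √(-2362 + (((666*5 + 2377) - 514)/(-6065) + 7920/(-91300))) = √(-2362 + (((3330 + 2377) - 514)*(-1/6065) + 7920*(-1/91300))) = √(-2362 + ((5707 - 514)*(-1/6065) - 36/415)) = √(-2362 + (5193*(-1/6065) - 36/415)) = √(-2362 + (-5193/6065 - 36/415)) = √(-2362 - 474687/503395) = √(-1189493677/503395) = I*√598785169533415/503395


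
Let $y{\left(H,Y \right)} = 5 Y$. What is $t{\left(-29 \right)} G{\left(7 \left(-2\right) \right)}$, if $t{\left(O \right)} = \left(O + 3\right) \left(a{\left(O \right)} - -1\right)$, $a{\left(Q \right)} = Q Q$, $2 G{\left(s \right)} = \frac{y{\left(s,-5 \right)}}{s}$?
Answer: $- \frac{136825}{7} \approx -19546.0$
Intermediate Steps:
$G{\left(s \right)} = - \frac{25}{2 s}$ ($G{\left(s \right)} = \frac{5 \left(-5\right) \frac{1}{s}}{2} = \frac{\left(-25\right) \frac{1}{s}}{2} = - \frac{25}{2 s}$)
$a{\left(Q \right)} = Q^{2}$
$t{\left(O \right)} = \left(1 + O^{2}\right) \left(3 + O\right)$ ($t{\left(O \right)} = \left(O + 3\right) \left(O^{2} - -1\right) = \left(3 + O\right) \left(O^{2} + 1\right) = \left(3 + O\right) \left(1 + O^{2}\right) = \left(1 + O^{2}\right) \left(3 + O\right)$)
$t{\left(-29 \right)} G{\left(7 \left(-2\right) \right)} = \left(3 - 29 + \left(-29\right)^{3} + 3 \left(-29\right)^{2}\right) \left(- \frac{25}{2 \cdot 7 \left(-2\right)}\right) = \left(3 - 29 - 24389 + 3 \cdot 841\right) \left(- \frac{25}{2 \left(-14\right)}\right) = \left(3 - 29 - 24389 + 2523\right) \left(\left(- \frac{25}{2}\right) \left(- \frac{1}{14}\right)\right) = \left(-21892\right) \frac{25}{28} = - \frac{136825}{7}$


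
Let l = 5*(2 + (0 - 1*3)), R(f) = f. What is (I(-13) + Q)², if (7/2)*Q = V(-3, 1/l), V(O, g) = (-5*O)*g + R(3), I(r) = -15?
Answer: 225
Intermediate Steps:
l = -5 (l = 5*(2 + (0 - 3)) = 5*(2 - 3) = 5*(-1) = -5)
V(O, g) = 3 - 5*O*g (V(O, g) = (-5*O)*g + 3 = -5*O*g + 3 = 3 - 5*O*g)
Q = 0 (Q = 2*(3 - 5*(-3)/(-5))/7 = 2*(3 - 5*(-3)*(-⅕))/7 = 2*(3 - 3)/7 = (2/7)*0 = 0)
(I(-13) + Q)² = (-15 + 0)² = (-15)² = 225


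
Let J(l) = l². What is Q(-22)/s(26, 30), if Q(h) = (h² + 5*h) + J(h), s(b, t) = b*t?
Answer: 11/10 ≈ 1.1000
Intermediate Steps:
Q(h) = 2*h² + 5*h (Q(h) = (h² + 5*h) + h² = 2*h² + 5*h)
Q(-22)/s(26, 30) = (-22*(5 + 2*(-22)))/((26*30)) = -22*(5 - 44)/780 = -22*(-39)*(1/780) = 858*(1/780) = 11/10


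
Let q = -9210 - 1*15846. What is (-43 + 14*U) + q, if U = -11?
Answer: -25253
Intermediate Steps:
q = -25056 (q = -9210 - 15846 = -25056)
(-43 + 14*U) + q = (-43 + 14*(-11)) - 25056 = (-43 - 154) - 25056 = -197 - 25056 = -25253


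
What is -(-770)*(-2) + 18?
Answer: -1522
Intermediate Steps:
-(-770)*(-2) + 18 = -35*44 + 18 = -1540 + 18 = -1522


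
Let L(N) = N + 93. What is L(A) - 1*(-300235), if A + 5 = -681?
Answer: 299642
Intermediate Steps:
A = -686 (A = -5 - 681 = -686)
L(N) = 93 + N
L(A) - 1*(-300235) = (93 - 686) - 1*(-300235) = -593 + 300235 = 299642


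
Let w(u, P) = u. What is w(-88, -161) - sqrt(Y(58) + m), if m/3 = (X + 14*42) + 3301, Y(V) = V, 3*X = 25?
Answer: -88 - 5*sqrt(470) ≈ -196.40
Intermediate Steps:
X = 25/3 (X = (1/3)*25 = 25/3 ≈ 8.3333)
m = 11692 (m = 3*((25/3 + 14*42) + 3301) = 3*((25/3 + 588) + 3301) = 3*(1789/3 + 3301) = 3*(11692/3) = 11692)
w(-88, -161) - sqrt(Y(58) + m) = -88 - sqrt(58 + 11692) = -88 - sqrt(11750) = -88 - 5*sqrt(470)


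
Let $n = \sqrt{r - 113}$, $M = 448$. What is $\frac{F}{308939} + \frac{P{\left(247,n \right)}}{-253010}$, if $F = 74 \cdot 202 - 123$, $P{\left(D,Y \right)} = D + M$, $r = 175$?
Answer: $\frac{707232129}{15632931278} \approx 0.04524$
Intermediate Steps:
$n = \sqrt{62}$ ($n = \sqrt{175 - 113} = \sqrt{62} \approx 7.874$)
$P{\left(D,Y \right)} = 448 + D$ ($P{\left(D,Y \right)} = D + 448 = 448 + D$)
$F = 14825$ ($F = 14948 - 123 = 14825$)
$\frac{F}{308939} + \frac{P{\left(247,n \right)}}{-253010} = \frac{14825}{308939} + \frac{448 + 247}{-253010} = 14825 \cdot \frac{1}{308939} + 695 \left(- \frac{1}{253010}\right) = \frac{14825}{308939} - \frac{139}{50602} = \frac{707232129}{15632931278}$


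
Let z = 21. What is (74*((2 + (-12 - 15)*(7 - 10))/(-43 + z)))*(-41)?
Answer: 125911/11 ≈ 11446.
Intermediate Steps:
(74*((2 + (-12 - 15)*(7 - 10))/(-43 + z)))*(-41) = (74*((2 + (-12 - 15)*(7 - 10))/(-43 + 21)))*(-41) = (74*((2 - 27*(-3))/(-22)))*(-41) = (74*((2 + 81)*(-1/22)))*(-41) = (74*(83*(-1/22)))*(-41) = (74*(-83/22))*(-41) = -3071/11*(-41) = 125911/11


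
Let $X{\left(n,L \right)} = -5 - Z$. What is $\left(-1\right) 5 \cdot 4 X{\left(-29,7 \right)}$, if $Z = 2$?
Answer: $140$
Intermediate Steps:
$X{\left(n,L \right)} = -7$ ($X{\left(n,L \right)} = -5 - 2 = -7$)
$\left(-1\right) 5 \cdot 4 X{\left(-29,7 \right)} = \left(-1\right) 5 \cdot 4 \left(-7\right) = \left(-5\right) 4 \left(-7\right) = \left(-20\right) \left(-7\right) = 140$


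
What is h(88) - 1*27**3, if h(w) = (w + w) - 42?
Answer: -19549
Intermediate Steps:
h(w) = -42 + 2*w (h(w) = 2*w - 42 = -42 + 2*w)
h(88) - 1*27**3 = (-42 + 2*88) - 1*27**3 = (-42 + 176) - 1*19683 = 134 - 19683 = -19549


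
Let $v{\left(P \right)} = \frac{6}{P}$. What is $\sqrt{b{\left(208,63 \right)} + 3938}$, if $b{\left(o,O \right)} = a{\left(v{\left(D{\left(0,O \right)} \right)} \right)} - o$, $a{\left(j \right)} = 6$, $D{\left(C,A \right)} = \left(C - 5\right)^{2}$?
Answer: $2 \sqrt{934} \approx 61.123$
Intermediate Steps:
$D{\left(C,A \right)} = \left(-5 + C\right)^{2}$
$b{\left(o,O \right)} = 6 - o$
$\sqrt{b{\left(208,63 \right)} + 3938} = \sqrt{\left(6 - 208\right) + 3938} = \sqrt{-202 + 3938} = \sqrt{3736} = 2 \sqrt{934}$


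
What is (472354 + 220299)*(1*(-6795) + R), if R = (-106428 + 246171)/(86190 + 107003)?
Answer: -69936997156452/14861 ≈ -4.7061e+9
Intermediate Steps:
R = 139743/193193 ≈ 0.72333
(472354 + 220299)*(1*(-6795) + R) = (472354 + 220299)*(1*(-6795) + 139743/193193) = 692653*(-6795 + 139743/193193) = 692653*(-1312606692/193193) = -69936997156452/14861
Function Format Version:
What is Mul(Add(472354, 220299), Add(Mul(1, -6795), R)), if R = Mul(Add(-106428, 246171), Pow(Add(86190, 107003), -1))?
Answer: Rational(-69936997156452, 14861) ≈ -4.7061e+9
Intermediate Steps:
R = Rational(139743, 193193) (R = Mul(139743, Pow(193193, -1)) = Mul(139743, Rational(1, 193193)) = Rational(139743, 193193) ≈ 0.72333)
Mul(Add(472354, 220299), Add(Mul(1, -6795), R)) = Mul(Add(472354, 220299), Add(Mul(1, -6795), Rational(139743, 193193))) = Mul(692653, Add(-6795, Rational(139743, 193193))) = Mul(692653, Rational(-1312606692, 193193)) = Rational(-69936997156452, 14861)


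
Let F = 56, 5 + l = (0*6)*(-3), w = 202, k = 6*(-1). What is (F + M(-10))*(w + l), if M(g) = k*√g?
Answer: 11032 - 1182*I*√10 ≈ 11032.0 - 3737.8*I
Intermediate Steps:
k = -6
l = -5 (l = -5 + (0*6)*(-3) = -5 + 0*(-3) = -5 + 0 = -5)
M(g) = -6*√g
(F + M(-10))*(w + l) = (56 - 6*I*√10)*(202 - 5) = (56 - 6*I*√10)*197 = 11032 - 1182*I*√10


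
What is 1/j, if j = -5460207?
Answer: -1/5460207 ≈ -1.8314e-7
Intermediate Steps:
1/j = 1/(-5460207) = -1/5460207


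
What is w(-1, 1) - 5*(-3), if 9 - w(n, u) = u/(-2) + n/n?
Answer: 47/2 ≈ 23.500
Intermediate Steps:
w(n, u) = 8 + u/2 (w(n, u) = 9 - (u/(-2) + n/n) = 9 - (u*(-½) + 1) = 9 - (-u/2 + 1) = 9 - (1 - u/2) = 9 + (-1 + u/2) = 8 + u/2)
w(-1, 1) - 5*(-3) = (8 + (½)*1) - 5*(-3) = (8 + ½) + 15 = 17/2 + 15 = 47/2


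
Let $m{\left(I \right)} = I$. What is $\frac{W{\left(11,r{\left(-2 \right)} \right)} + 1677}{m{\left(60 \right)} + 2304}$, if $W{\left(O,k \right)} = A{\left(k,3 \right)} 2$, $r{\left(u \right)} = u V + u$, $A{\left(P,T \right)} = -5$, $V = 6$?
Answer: $\frac{1667}{2364} \approx 0.70516$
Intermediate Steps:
$r{\left(u \right)} = 7 u$ ($r{\left(u \right)} = u 6 + u = 6 u + u = 7 u$)
$W{\left(O,k \right)} = -10$ ($W{\left(O,k \right)} = \left(-5\right) 2 = -10$)
$\frac{W{\left(11,r{\left(-2 \right)} \right)} + 1677}{m{\left(60 \right)} + 2304} = \frac{-10 + 1677}{60 + 2304} = \frac{1667}{2364}$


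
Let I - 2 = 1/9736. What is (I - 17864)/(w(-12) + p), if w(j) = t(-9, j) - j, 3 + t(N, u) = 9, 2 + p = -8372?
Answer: 173904431/81354016 ≈ 2.1376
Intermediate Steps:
p = -8374 (p = -2 - 8372 = -8374)
t(N, u) = 6 (t(N, u) = -3 + 9 = 6)
I = 19473/9736 (I = 2 + 1/9736 = 19473/9736 ≈ 2.0001)
w(j) = 6 - j
(I - 17864)/(w(-12) + p) = (19473/9736 - 17864)/((6 - 1*(-12)) - 8374) = -173904431/(9736*((6 + 12) - 8374)) = -173904431/(9736*(18 - 8374)) = -173904431/9736/(-8356) = -173904431/9736*(-1/8356) = 173904431/81354016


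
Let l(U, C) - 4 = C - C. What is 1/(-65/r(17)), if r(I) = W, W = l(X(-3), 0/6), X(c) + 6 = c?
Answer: -4/65 ≈ -0.061538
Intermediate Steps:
X(c) = -6 + c
l(U, C) = 4 (l(U, C) = 4 + (C - C) = 4 + 0 = 4)
W = 4
r(I) = 4
1/(-65/r(17)) = 1/(-65/4) = -4/65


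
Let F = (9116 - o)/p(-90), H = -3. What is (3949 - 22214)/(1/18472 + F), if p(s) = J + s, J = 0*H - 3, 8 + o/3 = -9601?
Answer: 31377370440/700883003 ≈ 44.768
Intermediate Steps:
o = -28827 (o = -24 + 3*(-9601) = -24 - 28803 = -28827)
J = -3 (J = 0*(-3) - 3 = 0 - 3 = -3)
p(s) = -3 + s
F = -37943/93 (F = (9116 - 1*(-28827))/(-3 - 90) = (9116 + 28827)/(-93) = 37943*(-1/93) = -37943/93 ≈ -407.99)
(3949 - 22214)/(1/18472 + F) = (3949 - 22214)/(1/18472 - 37943/93) = -18265/(1/18472 - 37943/93) = -18265/(-700883003/1717896) = -18265*(-1717896/700883003) = 31377370440/700883003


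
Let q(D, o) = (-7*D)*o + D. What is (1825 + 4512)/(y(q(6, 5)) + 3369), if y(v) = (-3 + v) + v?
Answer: 6337/2958 ≈ 2.1423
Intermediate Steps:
q(D, o) = D - 7*D*o (q(D, o) = -7*D*o + D = D - 7*D*o)
y(v) = -3 + 2*v
(1825 + 4512)/(y(q(6, 5)) + 3369) = (1825 + 4512)/((-3 + 2*(6*(1 - 7*5))) + 3369) = 6337/((-3 + 2*(6*(1 - 35))) + 3369) = 6337/((-3 + 2*(6*(-34))) + 3369) = 6337/((-3 + 2*(-204)) + 3369) = 6337/((-3 - 408) + 3369) = 6337/(-411 + 3369) = 6337/2958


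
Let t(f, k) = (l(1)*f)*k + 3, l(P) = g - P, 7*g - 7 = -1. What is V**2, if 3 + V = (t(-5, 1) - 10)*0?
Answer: 9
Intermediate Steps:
g = 6/7 (g = 1 + (1/7)*(-1) = 1 - 1/7 = 6/7 ≈ 0.85714)
l(P) = 6/7 - P
t(f, k) = 3 - f*k/7 (t(f, k) = ((6/7 - 1*1)*f)*k + 3 = ((6/7 - 1)*f)*k + 3 = (-f/7)*k + 3 = -f*k/7 + 3 = 3 - f*k/7)
V = -3 (V = -3 + ((3 - 1/7*(-5)*1) - 10)*0 = -3 + ((3 + 5/7) - 10)*0 = -3 + (26/7 - 10)*0 = -3 - 44/7*0 = -3 + 0 = -3)
V**2 = (-3)**2 = 9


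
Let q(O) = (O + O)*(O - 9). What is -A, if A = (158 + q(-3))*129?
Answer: -29670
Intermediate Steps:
q(O) = 2*O*(-9 + O) (q(O) = (2*O)*(-9 + O) = 2*O*(-9 + O))
A = 29670 (A = (158 + 2*(-3)*(-9 - 3))*129 = (158 + 2*(-3)*(-12))*129 = (158 + 72)*129 = 230*129 = 29670)
-A = -1*29670 = -29670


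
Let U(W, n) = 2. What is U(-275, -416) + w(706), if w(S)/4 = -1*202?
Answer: -806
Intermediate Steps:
w(S) = -808 (w(S) = 4*(-1*202) = 4*(-202) = -808)
U(-275, -416) + w(706) = 2 - 808 = -806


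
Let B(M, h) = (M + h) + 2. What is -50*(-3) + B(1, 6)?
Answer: 159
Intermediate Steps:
B(M, h) = 2 + M + h
-50*(-3) + B(1, 6) = -50*(-3) + (2 + 1 + 6) = 150 + 9 = 159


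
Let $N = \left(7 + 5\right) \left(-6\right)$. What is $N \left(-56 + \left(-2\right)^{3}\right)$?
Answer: $4608$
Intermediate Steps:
$N = -72$ ($N = 12 \left(-6\right) = -72$)
$N \left(-56 + \left(-2\right)^{3}\right) = - 72 \left(-56 + \left(-2\right)^{3}\right) = - 72 \left(-56 - 8\right) = \left(-72\right) \left(-64\right) = 4608$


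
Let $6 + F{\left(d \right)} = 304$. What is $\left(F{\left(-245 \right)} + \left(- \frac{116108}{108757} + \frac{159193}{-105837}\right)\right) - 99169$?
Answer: $- \frac{1138085691781936}{11510514609} \approx -98874.0$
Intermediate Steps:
$F{\left(d \right)} = 298$ ($F{\left(d \right)} = -6 + 304 = 298$)
$\left(F{\left(-245 \right)} + \left(- \frac{116108}{108757} + \frac{159193}{-105837}\right)\right) - 99169 = \left(298 + \left(- \frac{116108}{108757} + \frac{159193}{-105837}\right)\right) - 99169 = \left(298 + \left(\left(-116108\right) \frac{1}{108757} + 159193 \left(- \frac{1}{105837}\right)\right)\right) - 99169 = \left(298 - \frac{29601875497}{11510514609}\right) - 99169 = \frac{3400531477985}{11510514609} - 99169 = - \frac{1138085691781936}{11510514609}$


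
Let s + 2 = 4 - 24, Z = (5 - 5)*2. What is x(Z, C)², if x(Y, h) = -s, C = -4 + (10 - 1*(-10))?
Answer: 484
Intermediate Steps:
C = 16 (C = -4 + (10 + 10) = -4 + 20 = 16)
Z = 0 (Z = 0*2 = 0)
s = -22 (s = -2 + (4 - 24) = -2 - 20 = -22)
x(Y, h) = 22 (x(Y, h) = -1*(-22) = 22)
x(Z, C)² = 22² = 484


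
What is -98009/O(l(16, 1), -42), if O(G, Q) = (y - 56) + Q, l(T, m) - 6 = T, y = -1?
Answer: 98009/99 ≈ 989.99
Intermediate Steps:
l(T, m) = 6 + T
O(G, Q) = -57 + Q (O(G, Q) = (-1 - 56) + Q = -57 + Q)
-98009/O(l(16, 1), -42) = -98009/(-57 - 42) = -98009/(-99) = -98009*(-1/99) = 98009/99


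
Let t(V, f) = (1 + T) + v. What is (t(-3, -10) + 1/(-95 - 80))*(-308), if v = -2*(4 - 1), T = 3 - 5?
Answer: 53944/25 ≈ 2157.8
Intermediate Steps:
T = -2
v = -6 (v = -2*3 = -6)
t(V, f) = -7 (t(V, f) = (1 - 2) - 6 = -1 - 6 = -7)
(t(-3, -10) + 1/(-95 - 80))*(-308) = (-7 + 1/(-95 - 80))*(-308) = (-7 + 1/(-175))*(-308) = (-7 - 1/175)*(-308) = -1226/175*(-308) = 53944/25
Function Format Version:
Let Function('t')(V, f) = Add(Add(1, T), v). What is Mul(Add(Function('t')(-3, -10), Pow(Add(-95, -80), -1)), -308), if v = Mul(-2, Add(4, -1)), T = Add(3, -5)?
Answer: Rational(53944, 25) ≈ 2157.8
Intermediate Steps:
T = -2
v = -6 (v = Mul(-2, 3) = -6)
Function('t')(V, f) = -7 (Function('t')(V, f) = Add(Add(1, -2), -6) = Add(-1, -6) = -7)
Mul(Add(Function('t')(-3, -10), Pow(Add(-95, -80), -1)), -308) = Mul(Add(-7, Pow(Add(-95, -80), -1)), -308) = Mul(Add(-7, Pow(-175, -1)), -308) = Mul(Add(-7, Rational(-1, 175)), -308) = Mul(Rational(-1226, 175), -308) = Rational(53944, 25)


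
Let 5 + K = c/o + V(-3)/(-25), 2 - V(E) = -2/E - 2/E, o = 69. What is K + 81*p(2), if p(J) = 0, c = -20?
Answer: -3057/575 ≈ -5.3165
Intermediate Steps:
V(E) = 2 + 4/E (V(E) = 2 - (-2/E - 2/E) = 2 - (-4)/E = 2 + 4/E)
K = -3057/575 (K = -5 + (-20/69 + (2 + 4/(-3))/(-25)) = -5 + (-20*1/69 + (2 + 4*(-⅓))*(-1/25)) = -5 + (-20/69 + (2 - 4/3)*(-1/25)) = -5 + (-20/69 + (⅔)*(-1/25)) = -5 + (-20/69 - 2/75) = -5 - 182/575 = -3057/575 ≈ -5.3165)
K + 81*p(2) = -3057/575 + 81*0 = -3057/575 + 0 = -3057/575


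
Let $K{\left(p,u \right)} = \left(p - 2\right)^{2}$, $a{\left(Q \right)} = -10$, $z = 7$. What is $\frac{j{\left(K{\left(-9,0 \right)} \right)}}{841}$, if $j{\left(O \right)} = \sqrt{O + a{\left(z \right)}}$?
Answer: $\frac{\sqrt{111}}{841} \approx 0.012528$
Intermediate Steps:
$K{\left(p,u \right)} = \left(-2 + p\right)^{2}$
$j{\left(O \right)} = \sqrt{-10 + O}$ ($j{\left(O \right)} = \sqrt{O - 10} = \sqrt{-10 + O}$)
$\frac{j{\left(K{\left(-9,0 \right)} \right)}}{841} = \frac{\sqrt{-10 + \left(-2 - 9\right)^{2}}}{841} = \sqrt{-10 + \left(-11\right)^{2}} \cdot \frac{1}{841} = \sqrt{-10 + 121} \cdot \frac{1}{841} = \sqrt{111} \cdot \frac{1}{841} = \frac{\sqrt{111}}{841}$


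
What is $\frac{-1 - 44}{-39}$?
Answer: $\frac{15}{13} \approx 1.1538$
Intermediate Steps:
$\frac{-1 - 44}{-39} = \left(- \frac{1}{39}\right) \left(-45\right) = \frac{15}{13}$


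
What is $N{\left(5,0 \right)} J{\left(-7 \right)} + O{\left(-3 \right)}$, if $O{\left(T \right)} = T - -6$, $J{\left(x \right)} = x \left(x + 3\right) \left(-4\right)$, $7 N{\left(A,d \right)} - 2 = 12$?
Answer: $-221$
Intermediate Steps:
$N{\left(A,d \right)} = 2$ ($N{\left(A,d \right)} = \frac{2}{7} + \frac{1}{7} \cdot 12 = \frac{2}{7} + \frac{12}{7} = 2$)
$J{\left(x \right)} = - 4 x \left(3 + x\right)$ ($J{\left(x \right)} = x \left(3 + x\right) \left(-4\right) = - 4 x \left(3 + x\right)$)
$O{\left(T \right)} = 6 + T$ ($O{\left(T \right)} = T + 6 = 6 + T$)
$N{\left(5,0 \right)} J{\left(-7 \right)} + O{\left(-3 \right)} = 2 \left(\left(-4\right) \left(-7\right) \left(3 - 7\right)\right) + \left(6 - 3\right) = 2 \left(\left(-4\right) \left(-7\right) \left(-4\right)\right) + 3 = 2 \left(-112\right) + 3 = -224 + 3 = -221$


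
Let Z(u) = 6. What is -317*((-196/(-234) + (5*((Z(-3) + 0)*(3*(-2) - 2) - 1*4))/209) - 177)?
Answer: 1375183723/24453 ≈ 56238.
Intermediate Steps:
-317*((-196/(-234) + (5*((Z(-3) + 0)*(3*(-2) - 2) - 1*4))/209) - 177) = -317*((-196/(-234) + (5*((6 + 0)*(3*(-2) - 2) - 1*4))/209) - 177) = -317*((-196*(-1/234) + (5*(6*(-6 - 2) - 4))*(1/209)) - 177) = -317*((98/117 + (5*(6*(-8) - 4))*(1/209)) - 177) = -317*((98/117 + (5*(-48 - 4))*(1/209)) - 177) = -317*((98/117 + (5*(-52))*(1/209)) - 177) = -317*((98/117 - 260*1/209) - 177) = -317*((98/117 - 260/209) - 177) = -317*(-9938/24453 - 177) = -317*(-4338119/24453) = 1375183723/24453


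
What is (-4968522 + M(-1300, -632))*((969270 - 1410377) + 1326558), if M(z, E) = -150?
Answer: -4399515591072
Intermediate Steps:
(-4968522 + M(-1300, -632))*((969270 - 1410377) + 1326558) = (-4968522 - 150)*((969270 - 1410377) + 1326558) = -4968672*(-441107 + 1326558) = -4968672*885451 = -4399515591072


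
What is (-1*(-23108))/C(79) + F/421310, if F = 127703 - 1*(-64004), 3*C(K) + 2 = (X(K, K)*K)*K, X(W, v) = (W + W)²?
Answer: 14948609612047/32820116830910 ≈ 0.45547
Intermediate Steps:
X(W, v) = 4*W² (X(W, v) = (2*W)² = 4*W²)
C(K) = -⅔ + 4*K⁴/3 (C(K) = -⅔ + (((4*K²)*K)*K)/3 = -⅔ + ((4*K³)*K)/3 = -⅔ + (4*K⁴)/3 = -⅔ + 4*K⁴/3)
F = 191707 (F = 127703 + 64004 = 191707)
(-1*(-23108))/C(79) + F/421310 = (-1*(-23108))/(-⅔ + (4/3)*79⁴) + 191707/421310 = 23108/(-⅔ + (4/3)*38950081) + 191707*(1/421310) = 23108/(-⅔ + 155800324/3) + 191707/421310 = 23108/(155800322/3) + 191707/421310 = 23108*(3/155800322) + 191707/421310 = 34662/77900161 + 191707/421310 = 14948609612047/32820116830910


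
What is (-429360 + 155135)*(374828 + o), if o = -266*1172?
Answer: -17297016100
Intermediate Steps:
o = -311752
(-429360 + 155135)*(374828 + o) = (-429360 + 155135)*(374828 - 311752) = -274225*63076 = -17297016100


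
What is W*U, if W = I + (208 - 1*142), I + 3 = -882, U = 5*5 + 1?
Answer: -21294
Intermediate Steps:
U = 26 (U = 25 + 1 = 26)
I = -885 (I = -3 - 882 = -885)
W = -819 (W = -885 + (208 - 1*142) = -885 + (208 - 142) = -885 + 66 = -819)
W*U = -819*26 = -21294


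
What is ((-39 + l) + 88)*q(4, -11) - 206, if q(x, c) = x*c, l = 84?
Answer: -6058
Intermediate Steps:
q(x, c) = c*x
((-39 + l) + 88)*q(4, -11) - 206 = ((-39 + 84) + 88)*(-11*4) - 206 = (45 + 88)*(-44) - 206 = 133*(-44) - 206 = -5852 - 206 = -6058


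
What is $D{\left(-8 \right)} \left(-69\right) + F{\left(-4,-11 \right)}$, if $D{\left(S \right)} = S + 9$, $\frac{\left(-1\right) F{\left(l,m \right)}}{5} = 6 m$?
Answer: $261$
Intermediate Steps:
$F{\left(l,m \right)} = - 30 m$ ($F{\left(l,m \right)} = - 5 \cdot 6 m = - 30 m$)
$D{\left(S \right)} = 9 + S$
$D{\left(-8 \right)} \left(-69\right) + F{\left(-4,-11 \right)} = \left(9 - 8\right) \left(-69\right) - -330 = 1 \left(-69\right) + 330 = -69 + 330 = 261$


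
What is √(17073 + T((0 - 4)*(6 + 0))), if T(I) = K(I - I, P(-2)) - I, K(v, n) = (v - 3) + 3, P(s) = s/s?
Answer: √17097 ≈ 130.76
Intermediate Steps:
P(s) = 1
K(v, n) = v (K(v, n) = (-3 + v) + 3 = v)
T(I) = -I (T(I) = (I - I) - I = 0 - I = -I)
√(17073 + T((0 - 4)*(6 + 0))) = √(17073 - (0 - 4)*(6 + 0)) = √(17073 - (-4)*6) = √(17073 - 1*(-24)) = √(17073 + 24) = √17097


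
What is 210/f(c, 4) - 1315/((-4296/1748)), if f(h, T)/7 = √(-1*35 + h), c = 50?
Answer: 574655/1074 + 2*√15 ≈ 542.81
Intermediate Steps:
f(h, T) = 7*√(-35 + h) (f(h, T) = 7*√(-1*35 + h) = 7*√(-35 + h))
210/f(c, 4) - 1315/((-4296/1748)) = 210/((7*√(-35 + 50))) - 1315/((-4296/1748)) = 210/((7*√15)) - 1315/((-4296*1/1748)) = 210*(√15/105) - 1315/(-1074/437) = 2*√15 - 1315*(-437/1074) = 2*√15 + 574655/1074 = 574655/1074 + 2*√15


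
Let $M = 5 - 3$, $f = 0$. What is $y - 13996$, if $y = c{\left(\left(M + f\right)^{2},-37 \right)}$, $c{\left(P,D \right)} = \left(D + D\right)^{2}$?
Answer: $-8520$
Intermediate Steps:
$M = 2$ ($M = 5 - 3 = 2$)
$c{\left(P,D \right)} = 4 D^{2}$ ($c{\left(P,D \right)} = \left(2 D\right)^{2} = 4 D^{2}$)
$y = 5476$ ($y = 4 \left(-37\right)^{2} = 4 \cdot 1369 = 5476$)
$y - 13996 = 5476 - 13996 = -8520$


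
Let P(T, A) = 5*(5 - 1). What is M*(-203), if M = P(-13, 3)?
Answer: -4060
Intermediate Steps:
P(T, A) = 20 (P(T, A) = 5*4 = 20)
M = 20
M*(-203) = 20*(-203) = -4060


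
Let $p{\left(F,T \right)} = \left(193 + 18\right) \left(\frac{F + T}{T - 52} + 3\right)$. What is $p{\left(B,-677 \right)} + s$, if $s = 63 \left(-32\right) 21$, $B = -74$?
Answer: $- \frac{30243026}{729} \approx -41486.0$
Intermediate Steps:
$p{\left(F,T \right)} = 633 + \frac{211 \left(F + T\right)}{-52 + T}$ ($p{\left(F,T \right)} = 211 \left(\frac{F + T}{-52 + T} + 3\right) = 211 \left(3 + \frac{F + T}{-52 + T}\right) = 633 + \frac{211 \left(F + T\right)}{-52 + T}$)
$s = -42336$ ($s = \left(-2016\right) 21 = -42336$)
$p{\left(B,-677 \right)} + s = \frac{211 \left(-156 - 74 + 4 \left(-677\right)\right)}{-52 - 677} - 42336 = \frac{211 \left(-156 - 74 - 2708\right)}{-729} - 42336 = 211 \left(- \frac{1}{729}\right) \left(-2938\right) - 42336 = \frac{619918}{729} - 42336 = - \frac{30243026}{729}$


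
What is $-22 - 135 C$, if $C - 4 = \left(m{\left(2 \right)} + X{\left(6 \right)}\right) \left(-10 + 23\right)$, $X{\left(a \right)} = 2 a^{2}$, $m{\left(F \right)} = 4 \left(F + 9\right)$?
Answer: $-204142$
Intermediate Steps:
$m{\left(F \right)} = 36 + 4 F$ ($m{\left(F \right)} = 4 \left(9 + F\right) = 36 + 4 F$)
$C = 1512$ ($C = 4 + \left(\left(36 + 4 \cdot 2\right) + 2 \cdot 6^{2}\right) \left(-10 + 23\right) = 4 + \left(\left(36 + 8\right) + 2 \cdot 36\right) 13 = 4 + \left(44 + 72\right) 13 = 4 + 116 \cdot 13 = 4 + 1508 = 1512$)
$-22 - 135 C = -22 - 204120 = -204142$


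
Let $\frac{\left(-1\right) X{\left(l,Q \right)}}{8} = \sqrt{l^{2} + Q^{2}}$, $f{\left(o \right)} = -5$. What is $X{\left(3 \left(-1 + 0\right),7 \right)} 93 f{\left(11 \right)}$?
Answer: $3720 \sqrt{58} \approx 28331.0$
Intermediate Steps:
$X{\left(l,Q \right)} = - 8 \sqrt{Q^{2} + l^{2}}$ ($X{\left(l,Q \right)} = - 8 \sqrt{l^{2} + Q^{2}} = - 8 \sqrt{Q^{2} + l^{2}}$)
$X{\left(3 \left(-1 + 0\right),7 \right)} 93 f{\left(11 \right)} = - 8 \sqrt{7^{2} + \left(3 \left(-1 + 0\right)\right)^{2}} \cdot 93 \left(-5\right) = - 8 \sqrt{49 + \left(3 \left(-1\right)\right)^{2}} \cdot 93 \left(-5\right) = - 8 \sqrt{49 + \left(-3\right)^{2}} \cdot 93 \left(-5\right) = - 8 \sqrt{49 + 9} \cdot 93 \left(-5\right) = - 8 \sqrt{58} \cdot 93 \left(-5\right) = - 744 \sqrt{58} \left(-5\right) = 3720 \sqrt{58}$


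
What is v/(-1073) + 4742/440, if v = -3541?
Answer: 3323103/236060 ≈ 14.077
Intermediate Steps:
v/(-1073) + 4742/440 = -3541/(-1073) + 4742/440 = -3541*(-1/1073) + 4742*(1/440) = 3541/1073 + 2371/220 = 3323103/236060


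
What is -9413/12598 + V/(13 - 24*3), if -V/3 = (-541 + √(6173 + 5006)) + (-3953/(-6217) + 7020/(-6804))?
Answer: -2743901321465/97040668074 + 3*√11179/59 ≈ -22.900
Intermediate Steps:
V = 212049077/130557 - 3*√11179 (V = -3*((-541 + √(6173 + 5006)) + (-3953/(-6217) + 7020/(-6804))) = -3*((-541 + √11179) + (-3953*(-1/6217) + 7020*(-1/6804))) = -3*((-541 + √11179) + (3953/6217 - 65/63)) = -3*((-541 + √11179) - 155066/391671) = -3*(-212049077/391671 + √11179) = 212049077/130557 - 3*√11179 ≈ 1307.0)
-9413/12598 + V/(13 - 24*3) = -9413/12598 + (212049077/130557 - 3*√11179)/(13 - 24*3) = -9413*1/12598 + (212049077/130557 - 3*√11179)/(13 - 72) = -9413/12598 + (212049077/130557 - 3*√11179)/(-59) = -9413/12598 + (212049077/130557 - 3*√11179)*(-1/59) = -9413/12598 + (-212049077/7702863 + 3*√11179/59) = -2743901321465/97040668074 + 3*√11179/59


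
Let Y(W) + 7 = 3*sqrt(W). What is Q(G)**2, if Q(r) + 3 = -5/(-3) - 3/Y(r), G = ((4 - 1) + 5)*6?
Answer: 2579017/1320201 + 38280*sqrt(3)/146689 ≈ 2.4055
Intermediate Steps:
Y(W) = -7 + 3*sqrt(W)
G = 48 (G = (3 + 5)*6 = 8*6 = 48)
Q(r) = -4/3 - 3/(-7 + 3*sqrt(r)) (Q(r) = -3 + (-5/(-3) - 3/(-7 + 3*sqrt(r))) = -3 + (-5*(-1/3) - 3/(-7 + 3*sqrt(r))) = -3 + (5/3 - 3/(-7 + 3*sqrt(r))) = -4/3 - 3/(-7 + 3*sqrt(r)))
Q(G)**2 = ((19 - 48*sqrt(3))/(3*(-7 + 3*sqrt(48))))**2 = ((19 - 48*sqrt(3))/(3*(-7 + 3*(4*sqrt(3)))))**2 = ((19 - 48*sqrt(3))/(3*(-7 + 12*sqrt(3))))**2 = (19 - 48*sqrt(3))**2/(9*(-7 + 12*sqrt(3))**2)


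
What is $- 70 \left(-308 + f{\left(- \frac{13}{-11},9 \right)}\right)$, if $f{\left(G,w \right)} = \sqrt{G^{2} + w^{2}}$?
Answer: $21560 - \frac{70 \sqrt{9970}}{11} \approx 20925.0$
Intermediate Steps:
$- 70 \left(-308 + f{\left(- \frac{13}{-11},9 \right)}\right) = - 70 \left(-308 + \sqrt{\left(- \frac{13}{-11}\right)^{2} + 9^{2}}\right) = - 70 \left(-308 + \sqrt{\left(\left(-13\right) \left(- \frac{1}{11}\right)\right)^{2} + 81}\right) = - 70 \left(-308 + \sqrt{\left(\frac{13}{11}\right)^{2} + 81}\right) = - 70 \left(-308 + \sqrt{\frac{169}{121} + 81}\right) = - 70 \left(-308 + \sqrt{\frac{9970}{121}}\right) = - 70 \left(-308 + \frac{\sqrt{9970}}{11}\right) = 21560 - \frac{70 \sqrt{9970}}{11}$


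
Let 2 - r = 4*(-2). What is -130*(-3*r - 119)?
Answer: 19370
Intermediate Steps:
r = 10 (r = 2 - 4*(-2) = 2 - 1*(-8) = 2 + 8 = 10)
-130*(-3*r - 119) = -130*(-3*10 - 119) = -130*(-30 - 119) = -130*(-149) = 19370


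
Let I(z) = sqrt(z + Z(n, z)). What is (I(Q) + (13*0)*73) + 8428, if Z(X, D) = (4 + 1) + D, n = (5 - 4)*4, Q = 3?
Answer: 8428 + sqrt(11) ≈ 8431.3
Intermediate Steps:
n = 4 (n = 1*4 = 4)
Z(X, D) = 5 + D
I(z) = sqrt(5 + 2*z) (I(z) = sqrt(z + (5 + z)) = sqrt(5 + 2*z))
(I(Q) + (13*0)*73) + 8428 = (sqrt(5 + 2*3) + (13*0)*73) + 8428 = (sqrt(5 + 6) + 0*73) + 8428 = (sqrt(11) + 0) + 8428 = sqrt(11) + 8428 = 8428 + sqrt(11)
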